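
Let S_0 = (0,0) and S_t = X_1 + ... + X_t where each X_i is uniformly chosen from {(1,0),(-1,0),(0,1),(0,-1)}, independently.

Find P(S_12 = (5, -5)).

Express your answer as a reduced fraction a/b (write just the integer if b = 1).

Let h be the number of horizontal steps (so 12-h are vertical). To end at (5,-5) need (h+5)/2 right-steps and ((12-h)-5)/2 up-steps.
Sum over h with 5 ≤ h ≤ 7, h ≡ 1 (mod 2), 12-h ≡ 1 (mod 2):
h=5: C(12,5)·C(5,5)·C(7,1) = 792·1·7 = 5544
h=7: C(12,7)·C(7,6)·C(5,0) = 792·7·1 = 5544
Total favorable: 11088
Total paths: 4^12 = 16777216
P = 11088/16777216 = 693/1048576

Answer: 693/1048576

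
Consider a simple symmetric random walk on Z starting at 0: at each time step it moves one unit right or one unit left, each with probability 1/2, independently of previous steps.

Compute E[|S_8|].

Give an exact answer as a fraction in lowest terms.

S_8 takes values m ≡ 0 (mod 2) with |m| ≤ 8; P(S_8=m) = C(8,(8+m)/2)/2^8.
Total paths: 2^8 = 256
Distribution: P(S=-8)=1/256, P(S=-6)=8/256, P(S=-4)=28/256, P(S=-2)=56/256, P(S=0)=70/256, P(S=2)=56/256, P(S=4)=28/256, P(S=6)=8/256, P(S=8)=1/256
E[|S_8|] = Σ_m |m|·P(S_8=m) = 560/256 = 35/16

Answer: 35/16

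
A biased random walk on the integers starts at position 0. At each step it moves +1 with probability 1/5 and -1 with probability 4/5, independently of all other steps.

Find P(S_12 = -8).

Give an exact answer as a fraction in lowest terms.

Answer: 69206016/244140625

Derivation:
To reach position -8 after 12 steps: need 2 steps of +1 and 10 steps of -1.
Number of such sequences: C(12,2) = 66
Each has probability (1/5)^2 · (4/5)^10 = 1048576/244140625
P = 66 · 1048576/244140625 = 69206016/244140625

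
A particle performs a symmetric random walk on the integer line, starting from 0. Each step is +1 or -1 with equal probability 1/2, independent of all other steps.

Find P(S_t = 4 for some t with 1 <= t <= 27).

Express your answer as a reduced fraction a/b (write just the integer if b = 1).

Answer: 1854169/4194304

Derivation:
Count via complement. Let g(t,s) = #length-t paths at position s with S_1..S_t all ≠ 4.
g(t,s) = g(t-1,s-1) + g(t-1,s+1) for s ≠ 4; g(t,4) = 0.
t=0: g(0,0)=1
t=1: g(1,-1)=1 g(1,1)=1
t=2: g(2,-2)=1 g(2,0)=2 g(2,2)=1
t=3: g(3,-3)=1 g(3,-1)=3 g(3,1)=3 g(3,3)=1
t=4: g(4,-4)=1 g(4,-2)=4 g(4,0)=6 g(4,2)=4
t=5: g(5,-5)=1 g(5,-3)=5 g(5,-1)=10 g(5,1)=10 g(5,3)=4
t=6: g(6,-6)=1 g(6,-4)=6 g(6,-2)=15 g(6,0)=20 g(6,2)=14
t=7: g(7,-7)=1 g(7,-5)=7 g(7,-3)=21 g(7,-1)=35 g(7,1)=34 g(7,3)=14
t=8: g(8,-8)=1 g(8,-6)=8 g(8,-4)=28 g(8,-2)=56 g(8,0)=69 g(8,2)=48
t=9: g(9,-9)=1 g(9,-7)=9 g(9,-5)=36 g(9,-3)=84 g(9,-1)=125 g(9,1)=117 g(9,3)=48
t=10: g(10,-10)=1 g(10,-8)=10 g(10,-6)=45 g(10,-4)=120 g(10,-2)=209 g(10,0)=242 g(10,2)=165
t=11: g(11,-11)=1 g(11,-9)=11 g(11,-7)=55 g(11,-5)=165 g(11,-3)=329 g(11,-1)=451 g(11,1)=407 g(11,3)=165
t=12: g(12,-12)=1 g(12,-10)=12 g(12,-8)=66 g(12,-6)=220 g(12,-4)=494 g(12,-2)=780 g(12,0)=858 g(12,2)=572
t=13: g(13,-13)=1 g(13,-11)=13 g(13,-9)=78 g(13,-7)=286 g(13,-5)=714 g(13,-3)=1274 g(13,-1)=1638 g(13,1)=1430 g(13,3)=572
t=14: g(14,-14)=1 g(14,-12)=14 g(14,-10)=91 g(14,-8)=364 g(14,-6)=1000 g(14,-4)=1988 g(14,-2)=2912 g(14,0)=3068 g(14,2)=2002
t=15: g(15,-15)=1 g(15,-13)=15 g(15,-11)=105 g(15,-9)=455 g(15,-7)=1364 g(15,-5)=2988 g(15,-3)=4900 g(15,-1)=5980 g(15,1)=5070 g(15,3)=2002
t=16: g(16,-16)=1 g(16,-14)=16 g(16,-12)=120 g(16,-10)=560 g(16,-8)=1819 g(16,-6)=4352 g(16,-4)=7888 g(16,-2)=10880 g(16,0)=11050 g(16,2)=7072
t=17: g(17,-17)=1 g(17,-15)=17 g(17,-13)=136 g(17,-11)=680 g(17,-9)=2379 g(17,-7)=6171 g(17,-5)=12240 g(17,-3)=18768 g(17,-1)=21930 g(17,1)=18122 g(17,3)=7072
t=18: g(18,-18)=1 g(18,-16)=18 g(18,-14)=153 g(18,-12)=816 g(18,-10)=3059 g(18,-8)=8550 g(18,-6)=18411 g(18,-4)=31008 g(18,-2)=40698 g(18,0)=40052 g(18,2)=25194
t=19: g(19,-19)=1 g(19,-17)=19 g(19,-15)=171 g(19,-13)=969 g(19,-11)=3875 g(19,-9)=11609 g(19,-7)=26961 g(19,-5)=49419 g(19,-3)=71706 g(19,-1)=80750 g(19,1)=65246 g(19,3)=25194
t=20: g(20,-20)=1 g(20,-18)=20 g(20,-16)=190 g(20,-14)=1140 g(20,-12)=4844 g(20,-10)=15484 g(20,-8)=38570 g(20,-6)=76380 g(20,-4)=121125 g(20,-2)=152456 g(20,0)=145996 g(20,2)=90440
t=21: g(21,-21)=1 g(21,-19)=21 g(21,-17)=210 g(21,-15)=1330 g(21,-13)=5984 g(21,-11)=20328 g(21,-9)=54054 g(21,-7)=114950 g(21,-5)=197505 g(21,-3)=273581 g(21,-1)=298452 g(21,1)=236436 g(21,3)=90440
t=22: g(22,-22)=1 g(22,-20)=22 g(22,-18)=231 g(22,-16)=1540 g(22,-14)=7314 g(22,-12)=26312 g(22,-10)=74382 g(22,-8)=169004 g(22,-6)=312455 g(22,-4)=471086 g(22,-2)=572033 g(22,0)=534888 g(22,2)=326876
t=23: g(23,-23)=1 g(23,-21)=23 g(23,-19)=253 g(23,-17)=1771 g(23,-15)=8854 g(23,-13)=33626 g(23,-11)=100694 g(23,-9)=243386 g(23,-7)=481459 g(23,-5)=783541 g(23,-3)=1043119 g(23,-1)=1106921 g(23,1)=861764 g(23,3)=326876
t=24: g(24,-24)=1 g(24,-22)=24 g(24,-20)=276 g(24,-18)=2024 g(24,-16)=10625 g(24,-14)=42480 g(24,-12)=134320 g(24,-10)=344080 g(24,-8)=724845 g(24,-6)=1265000 g(24,-4)=1826660 g(24,-2)=2150040 g(24,0)=1968685 g(24,2)=1188640
t=25: g(25,-25)=1 g(25,-23)=25 g(25,-21)=300 g(25,-19)=2300 g(25,-17)=12649 g(25,-15)=53105 g(25,-13)=176800 g(25,-11)=478400 g(25,-9)=1068925 g(25,-7)=1989845 g(25,-5)=3091660 g(25,-3)=3976700 g(25,-1)=4118725 g(25,1)=3157325 g(25,3)=1188640
t=26: g(26,-26)=1 g(26,-24)=26 g(26,-22)=325 g(26,-20)=2600 g(26,-18)=14949 g(26,-16)=65754 g(26,-14)=229905 g(26,-12)=655200 g(26,-10)=1547325 g(26,-8)=3058770 g(26,-6)=5081505 g(26,-4)=7068360 g(26,-2)=8095425 g(26,0)=7276050 g(26,2)=4345965
t=27: g(27,-27)=1 g(27,-25)=27 g(27,-23)=351 g(27,-21)=2925 g(27,-19)=17549 g(27,-17)=80703 g(27,-15)=295659 g(27,-13)=885105 g(27,-11)=2202525 g(27,-9)=4606095 g(27,-7)=8140275 g(27,-5)=12149865 g(27,-3)=15163785 g(27,-1)=15371475 g(27,1)=11622015 g(27,3)=4345965
Paths never hitting 4: Σ_s g(27,s) = 74884320
Paths hitting 4: 2^27 - 74884320 = 59333408
P = 59333408/134217728 = 1854169/4194304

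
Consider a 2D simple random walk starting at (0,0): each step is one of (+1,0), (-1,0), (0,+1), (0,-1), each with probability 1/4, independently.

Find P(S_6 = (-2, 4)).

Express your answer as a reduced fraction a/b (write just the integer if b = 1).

Let h be the number of horizontal steps (so 6-h are vertical). To end at (-2,4) need (h-2)/2 right-steps and ((6-h)+4)/2 up-steps.
Sum over h with 2 ≤ h ≤ 2, h ≡ 0 (mod 2), 6-h ≡ 0 (mod 2):
h=2: C(6,2)·C(2,0)·C(4,4) = 15·1·1 = 15
Total favorable: 15
Total paths: 4^6 = 4096
P = 15/4096 = 15/4096

Answer: 15/4096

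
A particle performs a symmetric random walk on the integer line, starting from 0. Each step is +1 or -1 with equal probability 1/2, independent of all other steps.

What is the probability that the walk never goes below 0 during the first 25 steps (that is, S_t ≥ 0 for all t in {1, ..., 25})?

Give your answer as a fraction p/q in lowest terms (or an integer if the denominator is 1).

Let f(t,s) = #length-t paths at position s with S_1..S_t all ≥ 0.
f(t,s) = f(t-1,s-1) + f(t-1,s+1) for s ≥ 0; f(t,s) = 0 for s < 0.
t=0: f(0,0)=1
t=1: f(1,1)=1
t=2: f(2,0)=1 f(2,2)=1
t=3: f(3,1)=2 f(3,3)=1
t=4: f(4,0)=2 f(4,2)=3 f(4,4)=1
t=5: f(5,1)=5 f(5,3)=4 f(5,5)=1
t=6: f(6,0)=5 f(6,2)=9 f(6,4)=5 f(6,6)=1
t=7: f(7,1)=14 f(7,3)=14 f(7,5)=6 f(7,7)=1
t=8: f(8,0)=14 f(8,2)=28 f(8,4)=20 f(8,6)=7 f(8,8)=1
t=9: f(9,1)=42 f(9,3)=48 f(9,5)=27 f(9,7)=8 f(9,9)=1
t=10: f(10,0)=42 f(10,2)=90 f(10,4)=75 f(10,6)=35 f(10,8)=9 f(10,10)=1
t=11: f(11,1)=132 f(11,3)=165 f(11,5)=110 f(11,7)=44 f(11,9)=10 f(11,11)=1
t=12: f(12,0)=132 f(12,2)=297 f(12,4)=275 f(12,6)=154 f(12,8)=54 f(12,10)=11 f(12,12)=1
t=13: f(13,1)=429 f(13,3)=572 f(13,5)=429 f(13,7)=208 f(13,9)=65 f(13,11)=12 f(13,13)=1
t=14: f(14,0)=429 f(14,2)=1001 f(14,4)=1001 f(14,6)=637 f(14,8)=273 f(14,10)=77 f(14,12)=13 f(14,14)=1
t=15: f(15,1)=1430 f(15,3)=2002 f(15,5)=1638 f(15,7)=910 f(15,9)=350 f(15,11)=90 f(15,13)=14 f(15,15)=1
t=16: f(16,0)=1430 f(16,2)=3432 f(16,4)=3640 f(16,6)=2548 f(16,8)=1260 f(16,10)=440 f(16,12)=104 f(16,14)=15 f(16,16)=1
t=17: f(17,1)=4862 f(17,3)=7072 f(17,5)=6188 f(17,7)=3808 f(17,9)=1700 f(17,11)=544 f(17,13)=119 f(17,15)=16 f(17,17)=1
t=18: f(18,0)=4862 f(18,2)=11934 f(18,4)=13260 f(18,6)=9996 f(18,8)=5508 f(18,10)=2244 f(18,12)=663 f(18,14)=135 f(18,16)=17 f(18,18)=1
t=19: f(19,1)=16796 f(19,3)=25194 f(19,5)=23256 f(19,7)=15504 f(19,9)=7752 f(19,11)=2907 f(19,13)=798 f(19,15)=152 f(19,17)=18 f(19,19)=1
t=20: f(20,0)=16796 f(20,2)=41990 f(20,4)=48450 f(20,6)=38760 f(20,8)=23256 f(20,10)=10659 f(20,12)=3705 f(20,14)=950 f(20,16)=170 f(20,18)=19 f(20,20)=1
t=21: f(21,1)=58786 f(21,3)=90440 f(21,5)=87210 f(21,7)=62016 f(21,9)=33915 f(21,11)=14364 f(21,13)=4655 f(21,15)=1120 f(21,17)=189 f(21,19)=20 f(21,21)=1
t=22: f(22,0)=58786 f(22,2)=149226 f(22,4)=177650 f(22,6)=149226 f(22,8)=95931 f(22,10)=48279 f(22,12)=19019 f(22,14)=5775 f(22,16)=1309 f(22,18)=209 f(22,20)=21 f(22,22)=1
t=23: f(23,1)=208012 f(23,3)=326876 f(23,5)=326876 f(23,7)=245157 f(23,9)=144210 f(23,11)=67298 f(23,13)=24794 f(23,15)=7084 f(23,17)=1518 f(23,19)=230 f(23,21)=22 f(23,23)=1
t=24: f(24,0)=208012 f(24,2)=534888 f(24,4)=653752 f(24,6)=572033 f(24,8)=389367 f(24,10)=211508 f(24,12)=92092 f(24,14)=31878 f(24,16)=8602 f(24,18)=1748 f(24,20)=252 f(24,22)=23 f(24,24)=1
t=25: f(25,1)=742900 f(25,3)=1188640 f(25,5)=1225785 f(25,7)=961400 f(25,9)=600875 f(25,11)=303600 f(25,13)=123970 f(25,15)=40480 f(25,17)=10350 f(25,19)=2000 f(25,21)=275 f(25,23)=24 f(25,25)=1
Σ_s f(25,s) = 5200300
P = 5200300/33554432 = 1300075/8388608

Answer: 1300075/8388608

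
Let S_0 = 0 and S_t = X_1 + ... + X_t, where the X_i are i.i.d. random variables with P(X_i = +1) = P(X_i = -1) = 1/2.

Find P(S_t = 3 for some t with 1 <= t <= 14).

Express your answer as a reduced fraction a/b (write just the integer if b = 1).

Answer: 3473/8192

Derivation:
Count via complement. Let g(t,s) = #length-t paths at position s with S_1..S_t all ≠ 3.
g(t,s) = g(t-1,s-1) + g(t-1,s+1) for s ≠ 3; g(t,3) = 0.
t=0: g(0,0)=1
t=1: g(1,-1)=1 g(1,1)=1
t=2: g(2,-2)=1 g(2,0)=2 g(2,2)=1
t=3: g(3,-3)=1 g(3,-1)=3 g(3,1)=3
t=4: g(4,-4)=1 g(4,-2)=4 g(4,0)=6 g(4,2)=3
t=5: g(5,-5)=1 g(5,-3)=5 g(5,-1)=10 g(5,1)=9
t=6: g(6,-6)=1 g(6,-4)=6 g(6,-2)=15 g(6,0)=19 g(6,2)=9
t=7: g(7,-7)=1 g(7,-5)=7 g(7,-3)=21 g(7,-1)=34 g(7,1)=28
t=8: g(8,-8)=1 g(8,-6)=8 g(8,-4)=28 g(8,-2)=55 g(8,0)=62 g(8,2)=28
t=9: g(9,-9)=1 g(9,-7)=9 g(9,-5)=36 g(9,-3)=83 g(9,-1)=117 g(9,1)=90
t=10: g(10,-10)=1 g(10,-8)=10 g(10,-6)=45 g(10,-4)=119 g(10,-2)=200 g(10,0)=207 g(10,2)=90
t=11: g(11,-11)=1 g(11,-9)=11 g(11,-7)=55 g(11,-5)=164 g(11,-3)=319 g(11,-1)=407 g(11,1)=297
t=12: g(12,-12)=1 g(12,-10)=12 g(12,-8)=66 g(12,-6)=219 g(12,-4)=483 g(12,-2)=726 g(12,0)=704 g(12,2)=297
t=13: g(13,-13)=1 g(13,-11)=13 g(13,-9)=78 g(13,-7)=285 g(13,-5)=702 g(13,-3)=1209 g(13,-1)=1430 g(13,1)=1001
t=14: g(14,-14)=1 g(14,-12)=14 g(14,-10)=91 g(14,-8)=363 g(14,-6)=987 g(14,-4)=1911 g(14,-2)=2639 g(14,0)=2431 g(14,2)=1001
Paths never hitting 3: Σ_s g(14,s) = 9438
Paths hitting 3: 2^14 - 9438 = 6946
P = 6946/16384 = 3473/8192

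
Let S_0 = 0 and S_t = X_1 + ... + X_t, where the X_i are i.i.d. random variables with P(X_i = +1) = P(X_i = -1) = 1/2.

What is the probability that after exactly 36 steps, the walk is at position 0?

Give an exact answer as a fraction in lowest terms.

To return to 0 after 36 steps: need exactly 18 steps of +1 and 18 of -1.
Favorable paths: C(36,18) = 9075135300
Total paths: 2^36 = 68719476736
P = 9075135300/68719476736 = 2268783825/17179869184

Answer: 2268783825/17179869184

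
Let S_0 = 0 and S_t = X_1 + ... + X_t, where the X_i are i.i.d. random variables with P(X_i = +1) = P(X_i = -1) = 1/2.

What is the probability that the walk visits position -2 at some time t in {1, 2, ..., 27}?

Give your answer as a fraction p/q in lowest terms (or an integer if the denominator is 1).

Answer: 11762641/16777216

Derivation:
Count via complement. Let g(t,s) = #length-t paths at position s with S_1..S_t all ≠ -2.
g(t,s) = g(t-1,s-1) + g(t-1,s+1) for s ≠ -2; g(t,-2) = 0.
t=0: g(0,0)=1
t=1: g(1,-1)=1 g(1,1)=1
t=2: g(2,0)=2 g(2,2)=1
t=3: g(3,-1)=2 g(3,1)=3 g(3,3)=1
t=4: g(4,0)=5 g(4,2)=4 g(4,4)=1
t=5: g(5,-1)=5 g(5,1)=9 g(5,3)=5 g(5,5)=1
t=6: g(6,0)=14 g(6,2)=14 g(6,4)=6 g(6,6)=1
t=7: g(7,-1)=14 g(7,1)=28 g(7,3)=20 g(7,5)=7 g(7,7)=1
t=8: g(8,0)=42 g(8,2)=48 g(8,4)=27 g(8,6)=8 g(8,8)=1
t=9: g(9,-1)=42 g(9,1)=90 g(9,3)=75 g(9,5)=35 g(9,7)=9 g(9,9)=1
t=10: g(10,0)=132 g(10,2)=165 g(10,4)=110 g(10,6)=44 g(10,8)=10 g(10,10)=1
t=11: g(11,-1)=132 g(11,1)=297 g(11,3)=275 g(11,5)=154 g(11,7)=54 g(11,9)=11 g(11,11)=1
t=12: g(12,0)=429 g(12,2)=572 g(12,4)=429 g(12,6)=208 g(12,8)=65 g(12,10)=12 g(12,12)=1
t=13: g(13,-1)=429 g(13,1)=1001 g(13,3)=1001 g(13,5)=637 g(13,7)=273 g(13,9)=77 g(13,11)=13 g(13,13)=1
t=14: g(14,0)=1430 g(14,2)=2002 g(14,4)=1638 g(14,6)=910 g(14,8)=350 g(14,10)=90 g(14,12)=14 g(14,14)=1
t=15: g(15,-1)=1430 g(15,1)=3432 g(15,3)=3640 g(15,5)=2548 g(15,7)=1260 g(15,9)=440 g(15,11)=104 g(15,13)=15 g(15,15)=1
t=16: g(16,0)=4862 g(16,2)=7072 g(16,4)=6188 g(16,6)=3808 g(16,8)=1700 g(16,10)=544 g(16,12)=119 g(16,14)=16 g(16,16)=1
t=17: g(17,-1)=4862 g(17,1)=11934 g(17,3)=13260 g(17,5)=9996 g(17,7)=5508 g(17,9)=2244 g(17,11)=663 g(17,13)=135 g(17,15)=17 g(17,17)=1
t=18: g(18,0)=16796 g(18,2)=25194 g(18,4)=23256 g(18,6)=15504 g(18,8)=7752 g(18,10)=2907 g(18,12)=798 g(18,14)=152 g(18,16)=18 g(18,18)=1
t=19: g(19,-1)=16796 g(19,1)=41990 g(19,3)=48450 g(19,5)=38760 g(19,7)=23256 g(19,9)=10659 g(19,11)=3705 g(19,13)=950 g(19,15)=170 g(19,17)=19 g(19,19)=1
t=20: g(20,0)=58786 g(20,2)=90440 g(20,4)=87210 g(20,6)=62016 g(20,8)=33915 g(20,10)=14364 g(20,12)=4655 g(20,14)=1120 g(20,16)=189 g(20,18)=20 g(20,20)=1
t=21: g(21,-1)=58786 g(21,1)=149226 g(21,3)=177650 g(21,5)=149226 g(21,7)=95931 g(21,9)=48279 g(21,11)=19019 g(21,13)=5775 g(21,15)=1309 g(21,17)=209 g(21,19)=21 g(21,21)=1
t=22: g(22,0)=208012 g(22,2)=326876 g(22,4)=326876 g(22,6)=245157 g(22,8)=144210 g(22,10)=67298 g(22,12)=24794 g(22,14)=7084 g(22,16)=1518 g(22,18)=230 g(22,20)=22 g(22,22)=1
t=23: g(23,-1)=208012 g(23,1)=534888 g(23,3)=653752 g(23,5)=572033 g(23,7)=389367 g(23,9)=211508 g(23,11)=92092 g(23,13)=31878 g(23,15)=8602 g(23,17)=1748 g(23,19)=252 g(23,21)=23 g(23,23)=1
t=24: g(24,0)=742900 g(24,2)=1188640 g(24,4)=1225785 g(24,6)=961400 g(24,8)=600875 g(24,10)=303600 g(24,12)=123970 g(24,14)=40480 g(24,16)=10350 g(24,18)=2000 g(24,20)=275 g(24,22)=24 g(24,24)=1
t=25: g(25,-1)=742900 g(25,1)=1931540 g(25,3)=2414425 g(25,5)=2187185 g(25,7)=1562275 g(25,9)=904475 g(25,11)=427570 g(25,13)=164450 g(25,15)=50830 g(25,17)=12350 g(25,19)=2275 g(25,21)=299 g(25,23)=25 g(25,25)=1
t=26: g(26,0)=2674440 g(26,2)=4345965 g(26,4)=4601610 g(26,6)=3749460 g(26,8)=2466750 g(26,10)=1332045 g(26,12)=592020 g(26,14)=215280 g(26,16)=63180 g(26,18)=14625 g(26,20)=2574 g(26,22)=324 g(26,24)=26 g(26,26)=1
t=27: g(27,-1)=2674440 g(27,1)=7020405 g(27,3)=8947575 g(27,5)=8351070 g(27,7)=6216210 g(27,9)=3798795 g(27,11)=1924065 g(27,13)=807300 g(27,15)=278460 g(27,17)=77805 g(27,19)=17199 g(27,21)=2898 g(27,23)=350 g(27,25)=27 g(27,27)=1
Paths never hitting -2: Σ_s g(27,s) = 40116600
Paths hitting -2: 2^27 - 40116600 = 94101128
P = 94101128/134217728 = 11762641/16777216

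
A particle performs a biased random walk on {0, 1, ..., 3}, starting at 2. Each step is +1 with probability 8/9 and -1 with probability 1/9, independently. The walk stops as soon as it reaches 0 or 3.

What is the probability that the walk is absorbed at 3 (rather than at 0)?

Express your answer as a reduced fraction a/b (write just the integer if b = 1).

Biased walk: p = 8/9, q = 1/9, r = q/p = 1/8
Gambler's ruin: P(hit 3 before 0 | start at 2) = (1 - r^a)/(1 - r^N)
r^2 = 1/64; r^3 = 1/512
P = (1 - 1/64) / (1 - 1/512) = 63/64 / 511/512 = 72/73

Answer: 72/73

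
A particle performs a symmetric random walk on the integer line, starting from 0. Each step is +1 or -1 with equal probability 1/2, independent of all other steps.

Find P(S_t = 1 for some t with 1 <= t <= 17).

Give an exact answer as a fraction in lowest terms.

Answer: 53381/65536

Derivation:
Count via complement. Let g(t,s) = #length-t paths at position s with S_1..S_t all ≠ 1.
g(t,s) = g(t-1,s-1) + g(t-1,s+1) for s ≠ 1; g(t,1) = 0.
t=0: g(0,0)=1
t=1: g(1,-1)=1
t=2: g(2,-2)=1 g(2,0)=1
t=3: g(3,-3)=1 g(3,-1)=2
t=4: g(4,-4)=1 g(4,-2)=3 g(4,0)=2
t=5: g(5,-5)=1 g(5,-3)=4 g(5,-1)=5
t=6: g(6,-6)=1 g(6,-4)=5 g(6,-2)=9 g(6,0)=5
t=7: g(7,-7)=1 g(7,-5)=6 g(7,-3)=14 g(7,-1)=14
t=8: g(8,-8)=1 g(8,-6)=7 g(8,-4)=20 g(8,-2)=28 g(8,0)=14
t=9: g(9,-9)=1 g(9,-7)=8 g(9,-5)=27 g(9,-3)=48 g(9,-1)=42
t=10: g(10,-10)=1 g(10,-8)=9 g(10,-6)=35 g(10,-4)=75 g(10,-2)=90 g(10,0)=42
t=11: g(11,-11)=1 g(11,-9)=10 g(11,-7)=44 g(11,-5)=110 g(11,-3)=165 g(11,-1)=132
t=12: g(12,-12)=1 g(12,-10)=11 g(12,-8)=54 g(12,-6)=154 g(12,-4)=275 g(12,-2)=297 g(12,0)=132
t=13: g(13,-13)=1 g(13,-11)=12 g(13,-9)=65 g(13,-7)=208 g(13,-5)=429 g(13,-3)=572 g(13,-1)=429
t=14: g(14,-14)=1 g(14,-12)=13 g(14,-10)=77 g(14,-8)=273 g(14,-6)=637 g(14,-4)=1001 g(14,-2)=1001 g(14,0)=429
t=15: g(15,-15)=1 g(15,-13)=14 g(15,-11)=90 g(15,-9)=350 g(15,-7)=910 g(15,-5)=1638 g(15,-3)=2002 g(15,-1)=1430
t=16: g(16,-16)=1 g(16,-14)=15 g(16,-12)=104 g(16,-10)=440 g(16,-8)=1260 g(16,-6)=2548 g(16,-4)=3640 g(16,-2)=3432 g(16,0)=1430
t=17: g(17,-17)=1 g(17,-15)=16 g(17,-13)=119 g(17,-11)=544 g(17,-9)=1700 g(17,-7)=3808 g(17,-5)=6188 g(17,-3)=7072 g(17,-1)=4862
Paths never hitting 1: Σ_s g(17,s) = 24310
Paths hitting 1: 2^17 - 24310 = 106762
P = 106762/131072 = 53381/65536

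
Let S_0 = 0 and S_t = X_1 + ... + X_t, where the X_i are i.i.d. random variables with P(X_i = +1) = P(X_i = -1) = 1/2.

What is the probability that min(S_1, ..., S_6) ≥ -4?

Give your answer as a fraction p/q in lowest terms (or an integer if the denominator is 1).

Answer: 31/32

Derivation:
Let f(t,s) = #length-t paths at position s with S_1..S_t all ≥ -4.
f(t,s) = f(t-1,s-1) + f(t-1,s+1) for s ≥ -4; f(t,s) = 0 for s < -4.
t=0: f(0,0)=1
t=1: f(1,-1)=1 f(1,1)=1
t=2: f(2,-2)=1 f(2,0)=2 f(2,2)=1
t=3: f(3,-3)=1 f(3,-1)=3 f(3,1)=3 f(3,3)=1
t=4: f(4,-4)=1 f(4,-2)=4 f(4,0)=6 f(4,2)=4 f(4,4)=1
t=5: f(5,-3)=5 f(5,-1)=10 f(5,1)=10 f(5,3)=5 f(5,5)=1
t=6: f(6,-4)=5 f(6,-2)=15 f(6,0)=20 f(6,2)=15 f(6,4)=6 f(6,6)=1
Σ_s f(6,s) = 62
P = 62/64 = 31/32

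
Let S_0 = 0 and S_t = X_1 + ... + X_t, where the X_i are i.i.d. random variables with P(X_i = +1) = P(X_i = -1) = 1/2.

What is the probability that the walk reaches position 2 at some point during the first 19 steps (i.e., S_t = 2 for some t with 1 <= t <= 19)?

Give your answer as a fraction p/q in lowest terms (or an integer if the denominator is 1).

Count via complement. Let g(t,s) = #length-t paths at position s with S_1..S_t all ≠ 2.
g(t,s) = g(t-1,s-1) + g(t-1,s+1) for s ≠ 2; g(t,2) = 0.
t=0: g(0,0)=1
t=1: g(1,-1)=1 g(1,1)=1
t=2: g(2,-2)=1 g(2,0)=2
t=3: g(3,-3)=1 g(3,-1)=3 g(3,1)=2
t=4: g(4,-4)=1 g(4,-2)=4 g(4,0)=5
t=5: g(5,-5)=1 g(5,-3)=5 g(5,-1)=9 g(5,1)=5
t=6: g(6,-6)=1 g(6,-4)=6 g(6,-2)=14 g(6,0)=14
t=7: g(7,-7)=1 g(7,-5)=7 g(7,-3)=20 g(7,-1)=28 g(7,1)=14
t=8: g(8,-8)=1 g(8,-6)=8 g(8,-4)=27 g(8,-2)=48 g(8,0)=42
t=9: g(9,-9)=1 g(9,-7)=9 g(9,-5)=35 g(9,-3)=75 g(9,-1)=90 g(9,1)=42
t=10: g(10,-10)=1 g(10,-8)=10 g(10,-6)=44 g(10,-4)=110 g(10,-2)=165 g(10,0)=132
t=11: g(11,-11)=1 g(11,-9)=11 g(11,-7)=54 g(11,-5)=154 g(11,-3)=275 g(11,-1)=297 g(11,1)=132
t=12: g(12,-12)=1 g(12,-10)=12 g(12,-8)=65 g(12,-6)=208 g(12,-4)=429 g(12,-2)=572 g(12,0)=429
t=13: g(13,-13)=1 g(13,-11)=13 g(13,-9)=77 g(13,-7)=273 g(13,-5)=637 g(13,-3)=1001 g(13,-1)=1001 g(13,1)=429
t=14: g(14,-14)=1 g(14,-12)=14 g(14,-10)=90 g(14,-8)=350 g(14,-6)=910 g(14,-4)=1638 g(14,-2)=2002 g(14,0)=1430
t=15: g(15,-15)=1 g(15,-13)=15 g(15,-11)=104 g(15,-9)=440 g(15,-7)=1260 g(15,-5)=2548 g(15,-3)=3640 g(15,-1)=3432 g(15,1)=1430
t=16: g(16,-16)=1 g(16,-14)=16 g(16,-12)=119 g(16,-10)=544 g(16,-8)=1700 g(16,-6)=3808 g(16,-4)=6188 g(16,-2)=7072 g(16,0)=4862
t=17: g(17,-17)=1 g(17,-15)=17 g(17,-13)=135 g(17,-11)=663 g(17,-9)=2244 g(17,-7)=5508 g(17,-5)=9996 g(17,-3)=13260 g(17,-1)=11934 g(17,1)=4862
t=18: g(18,-18)=1 g(18,-16)=18 g(18,-14)=152 g(18,-12)=798 g(18,-10)=2907 g(18,-8)=7752 g(18,-6)=15504 g(18,-4)=23256 g(18,-2)=25194 g(18,0)=16796
t=19: g(19,-19)=1 g(19,-17)=19 g(19,-15)=170 g(19,-13)=950 g(19,-11)=3705 g(19,-9)=10659 g(19,-7)=23256 g(19,-5)=38760 g(19,-3)=48450 g(19,-1)=41990 g(19,1)=16796
Paths never hitting 2: Σ_s g(19,s) = 184756
Paths hitting 2: 2^19 - 184756 = 339532
P = 339532/524288 = 84883/131072

Answer: 84883/131072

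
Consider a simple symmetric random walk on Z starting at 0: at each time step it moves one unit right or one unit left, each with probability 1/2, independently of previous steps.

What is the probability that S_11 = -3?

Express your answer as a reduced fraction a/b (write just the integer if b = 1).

Answer: 165/1024

Derivation:
To reach position -3 after 11 steps: need 4 steps of +1 and 7 of -1.
Favorable paths: C(11,4) = 330
Total paths: 2^11 = 2048
P = 330/2048 = 165/1024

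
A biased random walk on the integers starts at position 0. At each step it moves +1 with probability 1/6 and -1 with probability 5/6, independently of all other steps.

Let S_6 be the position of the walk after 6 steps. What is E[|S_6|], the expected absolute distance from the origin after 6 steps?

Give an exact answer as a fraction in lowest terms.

S_6 takes values m ≡ 0 (mod 2) with |m| ≤ 6; P(S_6=m) = C(6,(6+m)/2) · (1/6)^((6+m)/2) · (5/6)^((6-m)/2).
Distribution: P(S=-6)=15625/46656, P(S=-4)=3125/7776, P(S=-2)=3125/15552, P(S=0)=625/11664, P(S=2)=125/15552, P(S=4)=5/7776, P(S=6)=1/46656
E[|S_6|] = Σ_m |m|·P(S_6=m) = 7849/1944

Answer: 7849/1944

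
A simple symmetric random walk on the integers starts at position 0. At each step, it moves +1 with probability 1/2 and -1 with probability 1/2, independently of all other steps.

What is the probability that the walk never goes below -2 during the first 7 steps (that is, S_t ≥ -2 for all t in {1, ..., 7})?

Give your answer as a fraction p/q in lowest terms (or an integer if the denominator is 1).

Let f(t,s) = #length-t paths at position s with S_1..S_t all ≥ -2.
f(t,s) = f(t-1,s-1) + f(t-1,s+1) for s ≥ -2; f(t,s) = 0 for s < -2.
t=0: f(0,0)=1
t=1: f(1,-1)=1 f(1,1)=1
t=2: f(2,-2)=1 f(2,0)=2 f(2,2)=1
t=3: f(3,-1)=3 f(3,1)=3 f(3,3)=1
t=4: f(4,-2)=3 f(4,0)=6 f(4,2)=4 f(4,4)=1
t=5: f(5,-1)=9 f(5,1)=10 f(5,3)=5 f(5,5)=1
t=6: f(6,-2)=9 f(6,0)=19 f(6,2)=15 f(6,4)=6 f(6,6)=1
t=7: f(7,-1)=28 f(7,1)=34 f(7,3)=21 f(7,5)=7 f(7,7)=1
Σ_s f(7,s) = 91
P = 91/128 = 91/128

Answer: 91/128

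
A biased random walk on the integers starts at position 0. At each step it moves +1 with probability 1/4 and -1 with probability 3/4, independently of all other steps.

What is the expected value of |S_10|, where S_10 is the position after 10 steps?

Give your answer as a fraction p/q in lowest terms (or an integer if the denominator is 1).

Answer: 667775/131072

Derivation:
S_10 takes values m ≡ 0 (mod 2) with |m| ≤ 10; P(S_10=m) = C(10,(10+m)/2) · (1/4)^((10+m)/2) · (3/4)^((10-m)/2).
Distribution: P(S=-10)=59049/1048576, P(S=-8)=98415/524288, P(S=-6)=295245/1048576, P(S=-4)=32805/131072, P(S=-2)=76545/524288, P(S=0)=15309/262144, P(S=2)=8505/524288, P(S=4)=405/131072, P(S=6)=405/1048576, P(S=8)=15/524288, P(S=10)=1/1048576
E[|S_10|] = Σ_m |m|·P(S_10=m) = 667775/131072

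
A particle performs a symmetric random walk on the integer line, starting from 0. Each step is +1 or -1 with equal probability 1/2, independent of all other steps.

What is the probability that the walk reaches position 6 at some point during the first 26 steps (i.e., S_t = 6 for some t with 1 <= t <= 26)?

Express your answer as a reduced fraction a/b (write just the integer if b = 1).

Count via complement. Let g(t,s) = #length-t paths at position s with S_1..S_t all ≠ 6.
g(t,s) = g(t-1,s-1) + g(t-1,s+1) for s ≠ 6; g(t,6) = 0.
t=0: g(0,0)=1
t=1: g(1,-1)=1 g(1,1)=1
t=2: g(2,-2)=1 g(2,0)=2 g(2,2)=1
t=3: g(3,-3)=1 g(3,-1)=3 g(3,1)=3 g(3,3)=1
t=4: g(4,-4)=1 g(4,-2)=4 g(4,0)=6 g(4,2)=4 g(4,4)=1
t=5: g(5,-5)=1 g(5,-3)=5 g(5,-1)=10 g(5,1)=10 g(5,3)=5 g(5,5)=1
t=6: g(6,-6)=1 g(6,-4)=6 g(6,-2)=15 g(6,0)=20 g(6,2)=15 g(6,4)=6
t=7: g(7,-7)=1 g(7,-5)=7 g(7,-3)=21 g(7,-1)=35 g(7,1)=35 g(7,3)=21 g(7,5)=6
t=8: g(8,-8)=1 g(8,-6)=8 g(8,-4)=28 g(8,-2)=56 g(8,0)=70 g(8,2)=56 g(8,4)=27
t=9: g(9,-9)=1 g(9,-7)=9 g(9,-5)=36 g(9,-3)=84 g(9,-1)=126 g(9,1)=126 g(9,3)=83 g(9,5)=27
t=10: g(10,-10)=1 g(10,-8)=10 g(10,-6)=45 g(10,-4)=120 g(10,-2)=210 g(10,0)=252 g(10,2)=209 g(10,4)=110
t=11: g(11,-11)=1 g(11,-9)=11 g(11,-7)=55 g(11,-5)=165 g(11,-3)=330 g(11,-1)=462 g(11,1)=461 g(11,3)=319 g(11,5)=110
t=12: g(12,-12)=1 g(12,-10)=12 g(12,-8)=66 g(12,-6)=220 g(12,-4)=495 g(12,-2)=792 g(12,0)=923 g(12,2)=780 g(12,4)=429
t=13: g(13,-13)=1 g(13,-11)=13 g(13,-9)=78 g(13,-7)=286 g(13,-5)=715 g(13,-3)=1287 g(13,-1)=1715 g(13,1)=1703 g(13,3)=1209 g(13,5)=429
t=14: g(14,-14)=1 g(14,-12)=14 g(14,-10)=91 g(14,-8)=364 g(14,-6)=1001 g(14,-4)=2002 g(14,-2)=3002 g(14,0)=3418 g(14,2)=2912 g(14,4)=1638
t=15: g(15,-15)=1 g(15,-13)=15 g(15,-11)=105 g(15,-9)=455 g(15,-7)=1365 g(15,-5)=3003 g(15,-3)=5004 g(15,-1)=6420 g(15,1)=6330 g(15,3)=4550 g(15,5)=1638
t=16: g(16,-16)=1 g(16,-14)=16 g(16,-12)=120 g(16,-10)=560 g(16,-8)=1820 g(16,-6)=4368 g(16,-4)=8007 g(16,-2)=11424 g(16,0)=12750 g(16,2)=10880 g(16,4)=6188
t=17: g(17,-17)=1 g(17,-15)=17 g(17,-13)=136 g(17,-11)=680 g(17,-9)=2380 g(17,-7)=6188 g(17,-5)=12375 g(17,-3)=19431 g(17,-1)=24174 g(17,1)=23630 g(17,3)=17068 g(17,5)=6188
t=18: g(18,-18)=1 g(18,-16)=18 g(18,-14)=153 g(18,-12)=816 g(18,-10)=3060 g(18,-8)=8568 g(18,-6)=18563 g(18,-4)=31806 g(18,-2)=43605 g(18,0)=47804 g(18,2)=40698 g(18,4)=23256
t=19: g(19,-19)=1 g(19,-17)=19 g(19,-15)=171 g(19,-13)=969 g(19,-11)=3876 g(19,-9)=11628 g(19,-7)=27131 g(19,-5)=50369 g(19,-3)=75411 g(19,-1)=91409 g(19,1)=88502 g(19,3)=63954 g(19,5)=23256
t=20: g(20,-20)=1 g(20,-18)=20 g(20,-16)=190 g(20,-14)=1140 g(20,-12)=4845 g(20,-10)=15504 g(20,-8)=38759 g(20,-6)=77500 g(20,-4)=125780 g(20,-2)=166820 g(20,0)=179911 g(20,2)=152456 g(20,4)=87210
t=21: g(21,-21)=1 g(21,-19)=21 g(21,-17)=210 g(21,-15)=1330 g(21,-13)=5985 g(21,-11)=20349 g(21,-9)=54263 g(21,-7)=116259 g(21,-5)=203280 g(21,-3)=292600 g(21,-1)=346731 g(21,1)=332367 g(21,3)=239666 g(21,5)=87210
t=22: g(22,-22)=1 g(22,-20)=22 g(22,-18)=231 g(22,-16)=1540 g(22,-14)=7315 g(22,-12)=26334 g(22,-10)=74612 g(22,-8)=170522 g(22,-6)=319539 g(22,-4)=495880 g(22,-2)=639331 g(22,0)=679098 g(22,2)=572033 g(22,4)=326876
t=23: g(23,-23)=1 g(23,-21)=23 g(23,-19)=253 g(23,-17)=1771 g(23,-15)=8855 g(23,-13)=33649 g(23,-11)=100946 g(23,-9)=245134 g(23,-7)=490061 g(23,-5)=815419 g(23,-3)=1135211 g(23,-1)=1318429 g(23,1)=1251131 g(23,3)=898909 g(23,5)=326876
t=24: g(24,-24)=1 g(24,-22)=24 g(24,-20)=276 g(24,-18)=2024 g(24,-16)=10626 g(24,-14)=42504 g(24,-12)=134595 g(24,-10)=346080 g(24,-8)=735195 g(24,-6)=1305480 g(24,-4)=1950630 g(24,-2)=2453640 g(24,0)=2569560 g(24,2)=2150040 g(24,4)=1225785
t=25: g(25,-25)=1 g(25,-23)=25 g(25,-21)=300 g(25,-19)=2300 g(25,-17)=12650 g(25,-15)=53130 g(25,-13)=177099 g(25,-11)=480675 g(25,-9)=1081275 g(25,-7)=2040675 g(25,-5)=3256110 g(25,-3)=4404270 g(25,-1)=5023200 g(25,1)=4719600 g(25,3)=3375825 g(25,5)=1225785
t=26: g(26,-26)=1 g(26,-24)=26 g(26,-22)=325 g(26,-20)=2600 g(26,-18)=14950 g(26,-16)=65780 g(26,-14)=230229 g(26,-12)=657774 g(26,-10)=1561950 g(26,-8)=3121950 g(26,-6)=5296785 g(26,-4)=7660380 g(26,-2)=9427470 g(26,0)=9742800 g(26,2)=8095425 g(26,4)=4601610
Paths never hitting 6: Σ_s g(26,s) = 50480055
Paths hitting 6: 2^26 - 50480055 = 16628809
P = 16628809/67108864 = 16628809/67108864

Answer: 16628809/67108864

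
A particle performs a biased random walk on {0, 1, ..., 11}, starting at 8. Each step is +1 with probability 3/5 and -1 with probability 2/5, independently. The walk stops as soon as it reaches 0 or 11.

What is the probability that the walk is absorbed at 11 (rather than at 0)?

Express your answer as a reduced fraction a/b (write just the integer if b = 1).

Biased walk: p = 3/5, q = 2/5, r = q/p = 2/3
Gambler's ruin: P(hit 11 before 0 | start at 8) = (1 - r^a)/(1 - r^N)
r^8 = 256/6561; r^11 = 2048/177147
P = (1 - 256/6561) / (1 - 2048/177147) = 6305/6561 / 175099/177147 = 170235/175099

Answer: 170235/175099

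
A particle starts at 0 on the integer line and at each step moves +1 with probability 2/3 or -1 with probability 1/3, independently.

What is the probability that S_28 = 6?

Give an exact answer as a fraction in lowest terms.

To reach position 6 after 28 steps: need 17 steps of +1 and 11 steps of -1.
Number of such sequences: C(28,17) = 21474180
Each has probability (2/3)^17 · (1/3)^11 = 131072/22876792454961
P = 21474180 · 131072/22876792454961 = 104246804480/847288609443

Answer: 104246804480/847288609443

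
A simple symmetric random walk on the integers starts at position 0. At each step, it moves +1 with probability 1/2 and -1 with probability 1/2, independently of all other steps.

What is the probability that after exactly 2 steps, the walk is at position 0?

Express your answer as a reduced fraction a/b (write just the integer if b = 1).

To return to 0 after 2 steps: need exactly 1 step of +1 and 1 of -1.
Favorable paths: C(2,1) = 2
Total paths: 2^2 = 4
P = 2/4 = 1/2

Answer: 1/2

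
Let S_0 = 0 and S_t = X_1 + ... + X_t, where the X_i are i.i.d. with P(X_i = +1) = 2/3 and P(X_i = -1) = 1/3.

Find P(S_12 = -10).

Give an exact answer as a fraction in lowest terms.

To reach position -10 after 12 steps: need 1 step of +1 and 11 steps of -1.
Number of such sequences: C(12,1) = 12
Each has probability (2/3)^1 · (1/3)^11 = 2/531441
P = 12 · 2/531441 = 8/177147

Answer: 8/177147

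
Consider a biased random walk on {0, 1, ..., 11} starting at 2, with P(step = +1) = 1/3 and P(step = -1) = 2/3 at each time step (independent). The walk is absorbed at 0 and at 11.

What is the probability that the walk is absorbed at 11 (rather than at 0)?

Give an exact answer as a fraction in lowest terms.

Biased walk: p = 1/3, q = 2/3, r = q/p = 2
Gambler's ruin: P(hit 11 before 0 | start at 2) = (1 - r^a)/(1 - r^N)
r^2 = 4; r^11 = 2048
P = (1 - 4) / (1 - 2048) = -3 / -2047 = 3/2047

Answer: 3/2047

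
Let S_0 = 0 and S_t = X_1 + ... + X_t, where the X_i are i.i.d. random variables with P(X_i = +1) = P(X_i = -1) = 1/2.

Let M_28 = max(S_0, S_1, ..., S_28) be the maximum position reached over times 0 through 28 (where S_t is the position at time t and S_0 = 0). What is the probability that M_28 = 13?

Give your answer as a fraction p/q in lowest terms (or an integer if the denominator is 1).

Let M_28 = max(S_0,...,S_28). Use the reflection principle: for j ≥ 1, #{paths with M_28 ≥ j} = #{S_28 ≥ j} + #{S_28 ≥ j+1}.
By reflection, #{M_28 ≥ 13} = #{S_28 ≥ 13} + #{S_28 ≥ 14} = 1683218 + 1683218 = 3366436.
#{M_28 ≥ 14} = #{S_28 ≥ 14} + #{S_28 ≥ 15} = 1683218 + 499178 = 2182396.
#{M_28 = 13} = 3366436 - 2182396 = 1184040.
P(M_28 = 13) = 1184040/268435456 = 148005/33554432

Answer: 148005/33554432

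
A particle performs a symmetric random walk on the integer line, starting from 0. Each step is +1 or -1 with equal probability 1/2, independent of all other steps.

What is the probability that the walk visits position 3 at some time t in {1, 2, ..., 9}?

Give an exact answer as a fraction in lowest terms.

Count via complement. Let g(t,s) = #length-t paths at position s with S_1..S_t all ≠ 3.
g(t,s) = g(t-1,s-1) + g(t-1,s+1) for s ≠ 3; g(t,3) = 0.
t=0: g(0,0)=1
t=1: g(1,-1)=1 g(1,1)=1
t=2: g(2,-2)=1 g(2,0)=2 g(2,2)=1
t=3: g(3,-3)=1 g(3,-1)=3 g(3,1)=3
t=4: g(4,-4)=1 g(4,-2)=4 g(4,0)=6 g(4,2)=3
t=5: g(5,-5)=1 g(5,-3)=5 g(5,-1)=10 g(5,1)=9
t=6: g(6,-6)=1 g(6,-4)=6 g(6,-2)=15 g(6,0)=19 g(6,2)=9
t=7: g(7,-7)=1 g(7,-5)=7 g(7,-3)=21 g(7,-1)=34 g(7,1)=28
t=8: g(8,-8)=1 g(8,-6)=8 g(8,-4)=28 g(8,-2)=55 g(8,0)=62 g(8,2)=28
t=9: g(9,-9)=1 g(9,-7)=9 g(9,-5)=36 g(9,-3)=83 g(9,-1)=117 g(9,1)=90
Paths never hitting 3: Σ_s g(9,s) = 336
Paths hitting 3: 2^9 - 336 = 176
P = 176/512 = 11/32

Answer: 11/32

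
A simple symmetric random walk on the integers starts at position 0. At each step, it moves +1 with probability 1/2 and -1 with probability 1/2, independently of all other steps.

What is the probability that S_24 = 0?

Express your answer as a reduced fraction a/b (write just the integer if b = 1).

To return to 0 after 24 steps: need exactly 12 steps of +1 and 12 of -1.
Favorable paths: C(24,12) = 2704156
Total paths: 2^24 = 16777216
P = 2704156/16777216 = 676039/4194304

Answer: 676039/4194304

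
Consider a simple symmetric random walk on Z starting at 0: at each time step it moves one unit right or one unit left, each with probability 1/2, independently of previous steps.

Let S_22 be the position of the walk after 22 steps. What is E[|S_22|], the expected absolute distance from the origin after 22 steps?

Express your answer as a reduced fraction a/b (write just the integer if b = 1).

S_22 takes values m ≡ 0 (mod 2) with |m| ≤ 22; P(S_22=m) = C(22,(22+m)/2)/2^22.
Total paths: 2^22 = 4194304
Distribution: P(S=-22)=1/4194304, P(S=-20)=22/4194304, P(S=-18)=231/4194304, P(S=-16)=1540/4194304, P(S=-14)=7315/4194304, P(S=-12)=26334/4194304, P(S=-10)=74613/4194304, P(S=-8)=170544/4194304, P(S=-6)=319770/4194304, P(S=-4)=497420/4194304, P(S=-2)=646646/4194304, P(S=0)=705432/4194304, P(S=2)=646646/4194304, P(S=4)=497420/4194304, P(S=6)=319770/4194304, P(S=8)=170544/4194304, P(S=10)=74613/4194304, P(S=12)=26334/4194304, P(S=14)=7315/4194304, P(S=16)=1540/4194304, P(S=18)=231/4194304, P(S=20)=22/4194304, P(S=22)=1/4194304
E[|S_22|] = Σ_m |m|·P(S_22=m) = 15519504/4194304 = 969969/262144

Answer: 969969/262144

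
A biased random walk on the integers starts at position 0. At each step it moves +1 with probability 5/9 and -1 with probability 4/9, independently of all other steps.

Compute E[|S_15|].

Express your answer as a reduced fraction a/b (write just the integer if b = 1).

Answer: 8668568671535/2541865828329

Derivation:
S_15 takes values m ≡ 1 (mod 2) with |m| ≤ 15; P(S_15=m) = C(15,(15+m)/2) · (5/9)^((15+m)/2) · (4/9)^((15-m)/2).
Distribution: P(S=-15)=1073741824/205891132094649, P(S=-13)=6710886400/68630377364883, P(S=-11)=58720256000/68630377364883, P(S=-9)=954204160000/205891132094649, P(S=-7)=1192755200000/68630377364883, P(S=-5)=3280076800000/68630377364883, P(S=-3)=20500480000000/205891132094649, P(S=-1)=3660800000000/22876792454961, P(S=1)=4576000000000/22876792454961, P(S=3)=40040000000000/205891132094649, P(S=5)=10010000000000/68630377364883, P(S=7)=5687500000000/68630377364883, P(S=9)=7109375000000/205891132094649, P(S=11)=683593750000/68630377364883, P(S=13)=122070312500/68630377364883, P(S=15)=30517578125/205891132094649
E[|S_15|] = Σ_m |m|·P(S_15=m) = 8668568671535/2541865828329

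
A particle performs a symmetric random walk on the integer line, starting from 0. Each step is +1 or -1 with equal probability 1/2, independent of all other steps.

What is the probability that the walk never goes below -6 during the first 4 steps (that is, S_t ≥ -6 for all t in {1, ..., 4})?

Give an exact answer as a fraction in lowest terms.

Let f(t,s) = #length-t paths at position s with S_1..S_t all ≥ -6.
f(t,s) = f(t-1,s-1) + f(t-1,s+1) for s ≥ -6; f(t,s) = 0 for s < -6.
t=0: f(0,0)=1
t=1: f(1,-1)=1 f(1,1)=1
t=2: f(2,-2)=1 f(2,0)=2 f(2,2)=1
t=3: f(3,-3)=1 f(3,-1)=3 f(3,1)=3 f(3,3)=1
t=4: f(4,-4)=1 f(4,-2)=4 f(4,0)=6 f(4,2)=4 f(4,4)=1
Σ_s f(4,s) = 16
P = 16/16 = 1

Answer: 1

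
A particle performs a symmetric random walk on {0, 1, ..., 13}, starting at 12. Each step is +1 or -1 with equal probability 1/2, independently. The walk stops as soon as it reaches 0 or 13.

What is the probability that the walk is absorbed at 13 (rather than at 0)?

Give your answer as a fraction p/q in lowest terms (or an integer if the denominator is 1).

Answer: 12/13

Derivation:
Symmetric walk (p = 1/2): the harmonic-function argument gives P(hit 13 before 0 | start at 12) = a/N.
P = 12/13 = 12/13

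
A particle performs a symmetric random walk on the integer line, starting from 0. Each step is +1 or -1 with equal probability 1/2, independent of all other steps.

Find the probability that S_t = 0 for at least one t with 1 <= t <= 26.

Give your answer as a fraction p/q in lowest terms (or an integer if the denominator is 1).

Answer: 7088533/8388608

Derivation:
Count via complement. Let g(t,s) = #length-t paths at position s with S_1..S_t all ≠ 0.
g(t,s) = g(t-1,s-1) + g(t-1,s+1) for s ≠ 0; g(t,0) = 0.
t=0: g(0,0)=1
t=1: g(1,-1)=1 g(1,1)=1
t=2: g(2,-2)=1 g(2,2)=1
t=3: g(3,-3)=1 g(3,-1)=1 g(3,1)=1 g(3,3)=1
t=4: g(4,-4)=1 g(4,-2)=2 g(4,2)=2 g(4,4)=1
t=5: g(5,-5)=1 g(5,-3)=3 g(5,-1)=2 g(5,1)=2 g(5,3)=3 g(5,5)=1
t=6: g(6,-6)=1 g(6,-4)=4 g(6,-2)=5 g(6,2)=5 g(6,4)=4 g(6,6)=1
t=7: g(7,-7)=1 g(7,-5)=5 g(7,-3)=9 g(7,-1)=5 g(7,1)=5 g(7,3)=9 g(7,5)=5 g(7,7)=1
t=8: g(8,-8)=1 g(8,-6)=6 g(8,-4)=14 g(8,-2)=14 g(8,2)=14 g(8,4)=14 g(8,6)=6 g(8,8)=1
t=9: g(9,-9)=1 g(9,-7)=7 g(9,-5)=20 g(9,-3)=28 g(9,-1)=14 g(9,1)=14 g(9,3)=28 g(9,5)=20 g(9,7)=7 g(9,9)=1
t=10: g(10,-10)=1 g(10,-8)=8 g(10,-6)=27 g(10,-4)=48 g(10,-2)=42 g(10,2)=42 g(10,4)=48 g(10,6)=27 g(10,8)=8 g(10,10)=1
t=11: g(11,-11)=1 g(11,-9)=9 g(11,-7)=35 g(11,-5)=75 g(11,-3)=90 g(11,-1)=42 g(11,1)=42 g(11,3)=90 g(11,5)=75 g(11,7)=35 g(11,9)=9 g(11,11)=1
t=12: g(12,-12)=1 g(12,-10)=10 g(12,-8)=44 g(12,-6)=110 g(12,-4)=165 g(12,-2)=132 g(12,2)=132 g(12,4)=165 g(12,6)=110 g(12,8)=44 g(12,10)=10 g(12,12)=1
t=13: g(13,-13)=1 g(13,-11)=11 g(13,-9)=54 g(13,-7)=154 g(13,-5)=275 g(13,-3)=297 g(13,-1)=132 g(13,1)=132 g(13,3)=297 g(13,5)=275 g(13,7)=154 g(13,9)=54 g(13,11)=11 g(13,13)=1
t=14: g(14,-14)=1 g(14,-12)=12 g(14,-10)=65 g(14,-8)=208 g(14,-6)=429 g(14,-4)=572 g(14,-2)=429 g(14,2)=429 g(14,4)=572 g(14,6)=429 g(14,8)=208 g(14,10)=65 g(14,12)=12 g(14,14)=1
t=15: g(15,-15)=1 g(15,-13)=13 g(15,-11)=77 g(15,-9)=273 g(15,-7)=637 g(15,-5)=1001 g(15,-3)=1001 g(15,-1)=429 g(15,1)=429 g(15,3)=1001 g(15,5)=1001 g(15,7)=637 g(15,9)=273 g(15,11)=77 g(15,13)=13 g(15,15)=1
t=16: g(16,-16)=1 g(16,-14)=14 g(16,-12)=90 g(16,-10)=350 g(16,-8)=910 g(16,-6)=1638 g(16,-4)=2002 g(16,-2)=1430 g(16,2)=1430 g(16,4)=2002 g(16,6)=1638 g(16,8)=910 g(16,10)=350 g(16,12)=90 g(16,14)=14 g(16,16)=1
t=17: g(17,-17)=1 g(17,-15)=15 g(17,-13)=104 g(17,-11)=440 g(17,-9)=1260 g(17,-7)=2548 g(17,-5)=3640 g(17,-3)=3432 g(17,-1)=1430 g(17,1)=1430 g(17,3)=3432 g(17,5)=3640 g(17,7)=2548 g(17,9)=1260 g(17,11)=440 g(17,13)=104 g(17,15)=15 g(17,17)=1
t=18: g(18,-18)=1 g(18,-16)=16 g(18,-14)=119 g(18,-12)=544 g(18,-10)=1700 g(18,-8)=3808 g(18,-6)=6188 g(18,-4)=7072 g(18,-2)=4862 g(18,2)=4862 g(18,4)=7072 g(18,6)=6188 g(18,8)=3808 g(18,10)=1700 g(18,12)=544 g(18,14)=119 g(18,16)=16 g(18,18)=1
t=19: g(19,-19)=1 g(19,-17)=17 g(19,-15)=135 g(19,-13)=663 g(19,-11)=2244 g(19,-9)=5508 g(19,-7)=9996 g(19,-5)=13260 g(19,-3)=11934 g(19,-1)=4862 g(19,1)=4862 g(19,3)=11934 g(19,5)=13260 g(19,7)=9996 g(19,9)=5508 g(19,11)=2244 g(19,13)=663 g(19,15)=135 g(19,17)=17 g(19,19)=1
t=20: g(20,-20)=1 g(20,-18)=18 g(20,-16)=152 g(20,-14)=798 g(20,-12)=2907 g(20,-10)=7752 g(20,-8)=15504 g(20,-6)=23256 g(20,-4)=25194 g(20,-2)=16796 g(20,2)=16796 g(20,4)=25194 g(20,6)=23256 g(20,8)=15504 g(20,10)=7752 g(20,12)=2907 g(20,14)=798 g(20,16)=152 g(20,18)=18 g(20,20)=1
t=21: g(21,-21)=1 g(21,-19)=19 g(21,-17)=170 g(21,-15)=950 g(21,-13)=3705 g(21,-11)=10659 g(21,-9)=23256 g(21,-7)=38760 g(21,-5)=48450 g(21,-3)=41990 g(21,-1)=16796 g(21,1)=16796 g(21,3)=41990 g(21,5)=48450 g(21,7)=38760 g(21,9)=23256 g(21,11)=10659 g(21,13)=3705 g(21,15)=950 g(21,17)=170 g(21,19)=19 g(21,21)=1
t=22: g(22,-22)=1 g(22,-20)=20 g(22,-18)=189 g(22,-16)=1120 g(22,-14)=4655 g(22,-12)=14364 g(22,-10)=33915 g(22,-8)=62016 g(22,-6)=87210 g(22,-4)=90440 g(22,-2)=58786 g(22,2)=58786 g(22,4)=90440 g(22,6)=87210 g(22,8)=62016 g(22,10)=33915 g(22,12)=14364 g(22,14)=4655 g(22,16)=1120 g(22,18)=189 g(22,20)=20 g(22,22)=1
t=23: g(23,-23)=1 g(23,-21)=21 g(23,-19)=209 g(23,-17)=1309 g(23,-15)=5775 g(23,-13)=19019 g(23,-11)=48279 g(23,-9)=95931 g(23,-7)=149226 g(23,-5)=177650 g(23,-3)=149226 g(23,-1)=58786 g(23,1)=58786 g(23,3)=149226 g(23,5)=177650 g(23,7)=149226 g(23,9)=95931 g(23,11)=48279 g(23,13)=19019 g(23,15)=5775 g(23,17)=1309 g(23,19)=209 g(23,21)=21 g(23,23)=1
t=24: g(24,-24)=1 g(24,-22)=22 g(24,-20)=230 g(24,-18)=1518 g(24,-16)=7084 g(24,-14)=24794 g(24,-12)=67298 g(24,-10)=144210 g(24,-8)=245157 g(24,-6)=326876 g(24,-4)=326876 g(24,-2)=208012 g(24,2)=208012 g(24,4)=326876 g(24,6)=326876 g(24,8)=245157 g(24,10)=144210 g(24,12)=67298 g(24,14)=24794 g(24,16)=7084 g(24,18)=1518 g(24,20)=230 g(24,22)=22 g(24,24)=1
t=25: g(25,-25)=1 g(25,-23)=23 g(25,-21)=252 g(25,-19)=1748 g(25,-17)=8602 g(25,-15)=31878 g(25,-13)=92092 g(25,-11)=211508 g(25,-9)=389367 g(25,-7)=572033 g(25,-5)=653752 g(25,-3)=534888 g(25,-1)=208012 g(25,1)=208012 g(25,3)=534888 g(25,5)=653752 g(25,7)=572033 g(25,9)=389367 g(25,11)=211508 g(25,13)=92092 g(25,15)=31878 g(25,17)=8602 g(25,19)=1748 g(25,21)=252 g(25,23)=23 g(25,25)=1
t=26: g(26,-26)=1 g(26,-24)=24 g(26,-22)=275 g(26,-20)=2000 g(26,-18)=10350 g(26,-16)=40480 g(26,-14)=123970 g(26,-12)=303600 g(26,-10)=600875 g(26,-8)=961400 g(26,-6)=1225785 g(26,-4)=1188640 g(26,-2)=742900 g(26,2)=742900 g(26,4)=1188640 g(26,6)=1225785 g(26,8)=961400 g(26,10)=600875 g(26,12)=303600 g(26,14)=123970 g(26,16)=40480 g(26,18)=10350 g(26,20)=2000 g(26,22)=275 g(26,24)=24 g(26,26)=1
Paths never hitting 0: Σ_s g(26,s) = 10400600
Paths hitting 0: 2^26 - 10400600 = 56708264
P = 56708264/67108864 = 7088533/8388608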